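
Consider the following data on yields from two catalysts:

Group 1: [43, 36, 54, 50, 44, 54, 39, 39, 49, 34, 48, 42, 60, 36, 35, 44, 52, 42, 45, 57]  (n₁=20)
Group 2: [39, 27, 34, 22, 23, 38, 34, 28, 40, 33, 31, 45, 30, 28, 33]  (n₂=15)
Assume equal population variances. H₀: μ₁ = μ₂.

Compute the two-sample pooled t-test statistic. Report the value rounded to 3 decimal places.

x̄₁=45.150, s₁=7.638, n₁=20
x̄₂=32.333, s₂=6.377, n₂=15
s_p² = [19·7.638² + 14·6.377²]/33 = 50.8449
SE = √(s_p²·(1/20+1/15)) = 2.4356
t = (45.150−32.333)/2.4356 = 5.2623
df = 33

test statistic = 5.262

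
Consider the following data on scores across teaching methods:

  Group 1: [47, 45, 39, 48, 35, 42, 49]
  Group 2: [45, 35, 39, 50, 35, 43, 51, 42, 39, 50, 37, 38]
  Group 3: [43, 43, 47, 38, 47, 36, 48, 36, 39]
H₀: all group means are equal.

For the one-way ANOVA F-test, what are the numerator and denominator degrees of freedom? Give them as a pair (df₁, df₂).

k = 3 groups, N = 28 total
df = (k−1, N−k) = (3−1, 28−3) = (2, 25)

degrees of freedom = [2, 25]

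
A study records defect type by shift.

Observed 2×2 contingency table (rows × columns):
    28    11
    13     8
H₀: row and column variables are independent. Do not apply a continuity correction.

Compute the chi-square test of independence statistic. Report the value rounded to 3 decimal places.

test statistic = 0.617

Row totals [39, 21], col totals [41, 19], n=60
χ² = (28−26.65)²/26.65 + (11−12.35)²/12.35 + (13−14.35)²/14.35 + (8−6.65)²/6.65 = 0.6170
df = 1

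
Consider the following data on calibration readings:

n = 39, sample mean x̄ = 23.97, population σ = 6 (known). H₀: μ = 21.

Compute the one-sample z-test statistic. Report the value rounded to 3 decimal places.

test statistic = 3.091

SE = σ/√n = 6/√39 = 0.9608
z = (x̄−μ₀)/SE = (23.97−21)/0.9608 = 3.0913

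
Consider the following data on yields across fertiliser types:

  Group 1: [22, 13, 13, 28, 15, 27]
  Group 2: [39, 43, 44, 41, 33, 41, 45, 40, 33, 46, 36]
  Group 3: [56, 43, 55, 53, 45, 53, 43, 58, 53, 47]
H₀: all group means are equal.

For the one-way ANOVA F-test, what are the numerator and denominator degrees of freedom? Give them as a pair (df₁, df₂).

degrees of freedom = [2, 24]

k = 3 groups, N = 27 total
df = (k−1, N−k) = (3−1, 27−3) = (2, 24)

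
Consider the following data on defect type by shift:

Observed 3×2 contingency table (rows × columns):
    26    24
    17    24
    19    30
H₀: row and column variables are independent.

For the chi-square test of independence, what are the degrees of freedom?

degrees of freedom = 2

df = (r−1)(c−1) = (3−1)·(2−1) = 2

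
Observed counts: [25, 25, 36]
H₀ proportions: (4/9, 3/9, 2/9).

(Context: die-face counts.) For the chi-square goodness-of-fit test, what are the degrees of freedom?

degrees of freedom = 2

df = k − 1 = 3 − 1 = 2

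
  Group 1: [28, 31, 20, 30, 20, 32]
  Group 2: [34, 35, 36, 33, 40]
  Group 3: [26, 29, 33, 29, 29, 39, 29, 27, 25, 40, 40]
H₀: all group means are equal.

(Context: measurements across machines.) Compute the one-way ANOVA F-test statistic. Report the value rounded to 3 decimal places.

Group means [26.83, 35.60, 31.45], grand mean 31.136
SSB = Σnᵢ(x̄ᵢ−x̄)² = 211.830; SSW = ΣΣ(x−x̄ᵢ)² = 498.761
MSB = 211.830/2 = 105.9152; MSW = 498.761/19 = 26.2506
F = MSB/MSW = 4.0348
df = (2, 19)

test statistic = 4.035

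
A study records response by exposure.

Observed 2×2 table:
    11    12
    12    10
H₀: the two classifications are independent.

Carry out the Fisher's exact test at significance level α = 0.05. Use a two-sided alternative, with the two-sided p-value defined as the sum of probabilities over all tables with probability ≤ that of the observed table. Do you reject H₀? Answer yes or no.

reject H₀: no

Margins: r₁=23, r₂=22, c₁=23, c₂=22, n=45
p_obs = C(23,11)·C(22,12)/C(45,23); sum pmf over tables with pmf ≤ p_obs
p-value (two-sided) = 0.76831
At α=0.05: p ≥ α → fail to reject H₀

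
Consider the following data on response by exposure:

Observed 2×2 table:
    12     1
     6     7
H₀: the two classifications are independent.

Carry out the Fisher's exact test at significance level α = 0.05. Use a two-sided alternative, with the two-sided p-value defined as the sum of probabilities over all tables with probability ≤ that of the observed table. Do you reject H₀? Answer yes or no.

reject H₀: yes

Margins: r₁=13, r₂=13, c₁=18, c₂=8, n=26
p_obs = C(13,12)·C(13,6)/C(26,18); sum pmf over tables with pmf ≤ p_obs
p-value (two-sided) = 0.03021
At α=0.05: p < α → reject H₀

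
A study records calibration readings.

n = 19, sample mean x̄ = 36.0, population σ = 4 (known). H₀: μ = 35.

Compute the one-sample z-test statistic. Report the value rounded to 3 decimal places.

test statistic = 1.090

SE = σ/√n = 4/√19 = 0.9177
z = (x̄−μ₀)/SE = (36.0−35)/0.9177 = 1.0897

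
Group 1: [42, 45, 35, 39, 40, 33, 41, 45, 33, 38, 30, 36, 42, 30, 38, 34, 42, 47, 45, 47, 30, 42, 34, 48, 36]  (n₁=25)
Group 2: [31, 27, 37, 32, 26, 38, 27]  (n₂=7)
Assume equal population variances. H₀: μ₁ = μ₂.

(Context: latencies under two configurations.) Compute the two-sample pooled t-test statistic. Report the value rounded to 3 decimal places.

test statistic = 3.301

x̄₁=38.880, s₁=5.622, n₁=25
x̄₂=31.143, s₂=4.880, n₂=7
s_p² = [24·5.622² + 6·4.880²]/30 = 30.0499
SE = √(s_p²·(1/25+1/7)) = 2.3441
t = (38.880−31.143)/2.3441 = 3.3007
df = 30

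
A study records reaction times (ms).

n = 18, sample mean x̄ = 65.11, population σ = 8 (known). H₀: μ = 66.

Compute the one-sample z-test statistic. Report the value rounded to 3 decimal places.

SE = σ/√n = 8/√18 = 1.8856
z = (x̄−μ₀)/SE = (65.11−66)/1.8856 = -0.4720

test statistic = -0.472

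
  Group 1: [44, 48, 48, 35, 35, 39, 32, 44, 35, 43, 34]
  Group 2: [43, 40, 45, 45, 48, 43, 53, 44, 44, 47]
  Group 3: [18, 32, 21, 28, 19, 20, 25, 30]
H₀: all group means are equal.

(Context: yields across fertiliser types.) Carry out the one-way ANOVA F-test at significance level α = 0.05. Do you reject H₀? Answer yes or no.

reject H₀: yes

Group means [39.73, 45.20, 24.12], grand mean 37.310
SSB = Σnᵢ(x̄ᵢ−x̄)² = 2077.550; SSW = ΣΣ(x−x̄ᵢ)² = 658.657
MSB = 2077.550/2 = 1038.7750; MSW = 658.657/26 = 25.3330
F = MSB/MSW = 41.0049
df = (2, 26)
p-value (upper-tail) = 0.00000
At α=0.05: p < α → reject H₀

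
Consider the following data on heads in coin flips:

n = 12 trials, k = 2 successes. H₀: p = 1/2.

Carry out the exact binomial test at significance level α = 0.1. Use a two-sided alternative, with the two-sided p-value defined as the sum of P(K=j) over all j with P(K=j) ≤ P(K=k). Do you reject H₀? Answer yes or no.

Exact binomial: n=12, k=2, p₀=1/2=0.5000
P(X=j) = C(n,j)·p₀^j·(1−p₀)^(n−j); p = Σ P(X=j) over j with P(X=j) ≤ P(X=2)
p-value (two-sided) = 0.03857
At α=0.1: p < α → reject H₀

reject H₀: yes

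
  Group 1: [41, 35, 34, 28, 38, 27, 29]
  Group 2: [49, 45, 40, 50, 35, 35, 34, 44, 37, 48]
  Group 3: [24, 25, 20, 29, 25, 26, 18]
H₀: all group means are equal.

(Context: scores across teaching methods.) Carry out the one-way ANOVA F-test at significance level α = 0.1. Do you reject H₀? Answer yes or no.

reject H₀: yes

Group means [33.14, 41.70, 23.86], grand mean 34.000
SSB = Σnᵢ(x̄ᵢ−x̄)² = 1318.186; SSW = ΣΣ(x−x̄ᵢ)² = 605.814
MSB = 1318.186/2 = 659.0929; MSW = 605.814/21 = 28.8483
F = MSB/MSW = 22.8469
df = (2, 21)
p-value (upper-tail) = 0.00001
At α=0.1: p < α → reject H₀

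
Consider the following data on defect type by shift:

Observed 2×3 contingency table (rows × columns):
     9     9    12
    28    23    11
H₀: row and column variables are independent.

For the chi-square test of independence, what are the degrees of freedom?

degrees of freedom = 2

df = (r−1)(c−1) = (2−1)·(3−1) = 2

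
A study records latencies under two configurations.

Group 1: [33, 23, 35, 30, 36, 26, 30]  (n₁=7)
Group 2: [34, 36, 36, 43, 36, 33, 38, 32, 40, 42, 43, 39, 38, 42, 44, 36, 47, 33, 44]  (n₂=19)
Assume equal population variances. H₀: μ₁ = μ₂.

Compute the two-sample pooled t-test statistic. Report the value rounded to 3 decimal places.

x̄₁=30.429, s₁=4.721, n₁=7
x̄₂=38.737, s₂=4.395, n₂=19
s_p² = [6·4.721² + 18·4.395²]/24 = 20.0583
SE = √(s_p²·(1/7+1/19)) = 1.9802
t = (30.429−38.737)/1.9802 = -4.1957
df = 24

test statistic = -4.196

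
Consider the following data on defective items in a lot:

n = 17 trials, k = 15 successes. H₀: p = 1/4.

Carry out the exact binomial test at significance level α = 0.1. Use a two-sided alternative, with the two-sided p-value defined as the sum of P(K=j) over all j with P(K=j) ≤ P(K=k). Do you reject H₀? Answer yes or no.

reject H₀: yes

Exact binomial: n=17, k=15, p₀=1/4=0.2500
P(X=j) = C(n,j)·p₀^j·(1−p₀)^(n−j); p = Σ P(X=j) over j with P(X=j) ≤ P(X=15)
p-value (two-sided) = 0.00000
At α=0.1: p < α → reject H₀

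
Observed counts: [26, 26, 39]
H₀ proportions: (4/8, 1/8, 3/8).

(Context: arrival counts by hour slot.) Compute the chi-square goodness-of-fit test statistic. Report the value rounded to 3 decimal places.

test statistic = 27.857

n = 91; E_i = n·p_i = [45.50, 11.38, 34.12]
χ² = (26−45.50)²/45.50 + (26−11.38)²/11.38 + (39−34.12)²/34.12 = 27.8571
df = 2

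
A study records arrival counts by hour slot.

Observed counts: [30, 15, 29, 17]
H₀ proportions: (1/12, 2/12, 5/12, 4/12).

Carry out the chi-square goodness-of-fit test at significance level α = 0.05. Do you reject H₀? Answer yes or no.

reject H₀: yes

n = 91; E_i = n·p_i = [7.58, 15.17, 37.92, 30.33]
χ² = (30−7.58)²/7.58 + (15−15.17)²/15.17 + (29−37.92)²/37.92 + (17−30.33)²/30.33 = 74.2242
df = 3
p-value (upper-tail) = 0.00000
At α=0.05: p < α → reject H₀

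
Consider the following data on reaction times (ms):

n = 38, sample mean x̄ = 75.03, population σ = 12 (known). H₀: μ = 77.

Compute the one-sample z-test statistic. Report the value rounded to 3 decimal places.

test statistic = -1.012

SE = σ/√n = 12/√38 = 1.9467
z = (x̄−μ₀)/SE = (75.03−77)/1.9467 = -1.0120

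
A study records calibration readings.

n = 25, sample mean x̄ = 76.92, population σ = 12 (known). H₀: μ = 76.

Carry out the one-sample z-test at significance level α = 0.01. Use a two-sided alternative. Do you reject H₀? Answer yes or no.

reject H₀: no

SE = σ/√n = 12/√25 = 2.4000
z = (x̄−μ₀)/SE = (76.92−76)/2.4000 = 0.3833
p-value (two-sided) = 0.70147
At α=0.01: p ≥ α → fail to reject H₀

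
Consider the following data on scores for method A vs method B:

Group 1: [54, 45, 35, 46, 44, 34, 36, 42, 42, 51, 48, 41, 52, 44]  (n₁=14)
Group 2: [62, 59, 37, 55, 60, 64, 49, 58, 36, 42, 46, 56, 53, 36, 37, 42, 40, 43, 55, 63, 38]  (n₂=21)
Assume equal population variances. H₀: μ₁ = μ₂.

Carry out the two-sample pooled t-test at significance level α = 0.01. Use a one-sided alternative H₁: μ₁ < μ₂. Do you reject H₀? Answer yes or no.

x̄₁=43.857, s₁=6.175, n₁=14
x̄₂=49.095, s₂=10.000, n₂=21
s_p² = [13·6.175² + 20·10.000²]/33 = 75.6219
SE = √(s_p²·(1/14+1/21)) = 3.0004
t = (43.857−49.095)/3.0004 = -1.7458
df = 33
p-value (one-sided, H₁ less) = 0.04508
At α=0.01: p ≥ α → fail to reject H₀

reject H₀: no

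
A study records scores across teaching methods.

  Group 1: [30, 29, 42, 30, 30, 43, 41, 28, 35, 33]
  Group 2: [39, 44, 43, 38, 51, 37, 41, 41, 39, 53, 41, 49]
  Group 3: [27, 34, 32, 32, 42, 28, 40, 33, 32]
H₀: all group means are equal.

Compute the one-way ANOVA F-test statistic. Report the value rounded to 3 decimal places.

test statistic = 11.025

Group means [34.10, 43.00, 33.33], grand mean 37.323
SSB = Σnᵢ(x̄ᵢ−x̄)² = 633.874; SSW = ΣΣ(x−x̄ᵢ)² = 804.900
MSB = 633.874/2 = 316.9371; MSW = 804.900/28 = 28.7464
F = MSB/MSW = 11.0253
df = (2, 28)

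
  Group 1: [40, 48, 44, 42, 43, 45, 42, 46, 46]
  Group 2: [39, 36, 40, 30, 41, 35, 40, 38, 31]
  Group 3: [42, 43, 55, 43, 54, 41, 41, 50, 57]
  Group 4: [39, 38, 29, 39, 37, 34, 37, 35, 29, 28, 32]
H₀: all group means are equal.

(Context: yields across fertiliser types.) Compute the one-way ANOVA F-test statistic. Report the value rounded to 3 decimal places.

Group means [44.00, 36.67, 47.33, 34.27], grand mean 40.237
SSB = Σnᵢ(x̄ᵢ−x̄)² = 1086.687; SSW = ΣΣ(x−x̄ᵢ)² = 702.182
MSB = 1086.687/3 = 362.2289; MSW = 702.182/34 = 20.6524
F = MSB/MSW = 17.5393
df = (3, 34)

test statistic = 17.539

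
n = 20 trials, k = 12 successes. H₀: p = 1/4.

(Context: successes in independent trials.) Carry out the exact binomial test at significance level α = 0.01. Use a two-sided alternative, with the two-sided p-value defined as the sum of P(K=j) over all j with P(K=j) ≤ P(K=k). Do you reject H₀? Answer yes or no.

Exact binomial: n=20, k=12, p₀=1/4=0.2500
P(X=j) = C(n,j)·p₀^j·(1−p₀)^(n−j); p = Σ P(X=j) over j with P(X=j) ≤ P(X=12)
p-value (two-sided) = 0.00094
At α=0.01: p < α → reject H₀

reject H₀: yes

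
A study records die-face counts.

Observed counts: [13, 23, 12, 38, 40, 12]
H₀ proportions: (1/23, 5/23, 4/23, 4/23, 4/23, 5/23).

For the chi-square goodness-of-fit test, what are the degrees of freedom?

df = k − 1 = 6 − 1 = 5

degrees of freedom = 5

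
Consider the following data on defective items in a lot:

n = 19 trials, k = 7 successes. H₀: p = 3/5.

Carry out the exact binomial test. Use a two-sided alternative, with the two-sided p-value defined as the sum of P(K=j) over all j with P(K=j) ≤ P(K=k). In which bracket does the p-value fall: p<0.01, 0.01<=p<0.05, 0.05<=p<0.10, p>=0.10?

p-value bracket: 0.05<=p<0.10

Exact binomial: n=19, k=7, p₀=3/5=0.6000
P(X=j) = C(n,j)·p₀^j·(1−p₀)^(n−j); p = Σ P(X=j) over j with P(X=j) ≤ P(X=7)
p-value (two-sided) = 0.05819
→ bracket: 0.05<=p<0.10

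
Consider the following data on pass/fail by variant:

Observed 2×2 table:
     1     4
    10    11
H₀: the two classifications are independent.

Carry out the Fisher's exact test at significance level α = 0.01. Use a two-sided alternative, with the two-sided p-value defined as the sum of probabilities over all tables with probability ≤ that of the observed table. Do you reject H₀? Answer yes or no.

reject H₀: no

Margins: r₁=5, r₂=21, c₁=11, c₂=15, n=26
p_obs = C(5,1)·C(21,10)/C(26,11); sum pmf over tables with pmf ≤ p_obs
p-value (two-sided) = 0.35619
At α=0.01: p ≥ α → fail to reject H₀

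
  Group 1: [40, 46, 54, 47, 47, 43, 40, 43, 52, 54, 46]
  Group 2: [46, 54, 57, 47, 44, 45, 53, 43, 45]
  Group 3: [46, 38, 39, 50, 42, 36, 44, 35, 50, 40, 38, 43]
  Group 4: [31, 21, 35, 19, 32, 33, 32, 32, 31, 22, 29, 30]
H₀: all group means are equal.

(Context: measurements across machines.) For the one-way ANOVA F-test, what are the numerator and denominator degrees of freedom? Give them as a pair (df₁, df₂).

degrees of freedom = [3, 40]

k = 4 groups, N = 44 total
df = (k−1, N−k) = (4−1, 44−4) = (3, 40)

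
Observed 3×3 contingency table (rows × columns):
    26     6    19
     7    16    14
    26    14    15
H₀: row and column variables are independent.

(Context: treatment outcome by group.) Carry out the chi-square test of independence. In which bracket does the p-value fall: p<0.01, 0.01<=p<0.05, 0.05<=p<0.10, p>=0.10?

p-value bracket: p<0.01

Row totals [51, 37, 55], col totals [59, 36, 48], n=143
χ² = (26−21.04)²/21.04 + (6−12.84)²/12.84 + (19−17.12)²/17.12 + (7−15.27)²/15.27 + (16−9.31)²/9.31 + (14−12.42)²/12.42 + (26−22.69)²/22.69 + (14−13.85)²/13.85 + (15−18.46)²/18.46 = 15.6257
df = 4
p-value (upper-tail) = 0.00356
→ bracket: p<0.01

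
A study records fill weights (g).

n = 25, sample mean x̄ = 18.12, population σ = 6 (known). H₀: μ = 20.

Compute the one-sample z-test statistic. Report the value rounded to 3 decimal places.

SE = σ/√n = 6/√25 = 1.2000
z = (x̄−μ₀)/SE = (18.12−20)/1.2000 = -1.5667

test statistic = -1.567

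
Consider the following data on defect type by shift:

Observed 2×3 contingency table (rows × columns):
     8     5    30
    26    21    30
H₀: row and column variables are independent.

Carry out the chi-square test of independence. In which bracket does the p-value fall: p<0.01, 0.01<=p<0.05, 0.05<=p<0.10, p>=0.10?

Row totals [43, 77], col totals [34, 26, 60], n=120
χ² = (8−12.18)²/12.18 + (5−9.32)²/9.32 + (30−21.50)²/21.50 + (26−21.82)²/21.82 + (21−16.68)²/16.68 + (30−38.50)²/38.50 = 10.5926
df = 2
p-value (upper-tail) = 0.00501
→ bracket: p<0.01

p-value bracket: p<0.01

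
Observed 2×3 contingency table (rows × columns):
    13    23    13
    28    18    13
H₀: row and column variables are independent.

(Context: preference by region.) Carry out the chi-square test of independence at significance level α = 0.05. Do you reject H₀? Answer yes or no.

Row totals [49, 59], col totals [41, 41, 26], n=108
χ² = (13−18.60)²/18.60 + (23−18.60)²/18.60 + (13−11.80)²/11.80 + (28−22.40)²/22.40 + (18−22.40)²/22.40 + (13−14.20)²/14.20 = 5.2164
df = 2
p-value (upper-tail) = 0.07367
At α=0.05: p ≥ α → fail to reject H₀

reject H₀: no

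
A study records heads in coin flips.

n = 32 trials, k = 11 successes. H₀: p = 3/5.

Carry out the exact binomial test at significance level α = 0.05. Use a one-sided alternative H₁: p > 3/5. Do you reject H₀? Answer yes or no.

reject H₀: no

Exact binomial: n=32, k=11, p₀=3/5=0.6000
P(X≥11) from Σ C(n,i)·p₀^i·(1−p₀)^(n−i)
p-value (one-sided, H₁ greater) = 0.99905
At α=0.05: p ≥ α → fail to reject H₀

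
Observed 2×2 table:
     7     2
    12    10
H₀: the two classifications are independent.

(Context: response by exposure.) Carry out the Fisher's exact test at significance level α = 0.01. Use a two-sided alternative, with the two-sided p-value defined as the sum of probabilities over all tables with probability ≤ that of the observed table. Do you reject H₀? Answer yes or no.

reject H₀: no

Margins: r₁=9, r₂=22, c₁=19, c₂=12, n=31
p_obs = C(9,7)·C(22,12)/C(31,19); sum pmf over tables with pmf ≤ p_obs
p-value (two-sided) = 0.41841
At α=0.01: p ≥ α → fail to reject H₀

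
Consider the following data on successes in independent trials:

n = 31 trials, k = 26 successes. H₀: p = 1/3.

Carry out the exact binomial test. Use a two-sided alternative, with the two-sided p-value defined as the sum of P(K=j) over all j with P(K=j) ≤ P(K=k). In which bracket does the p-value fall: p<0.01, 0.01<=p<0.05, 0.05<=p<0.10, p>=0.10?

Exact binomial: n=31, k=26, p₀=1/3=0.3333
P(X=j) = C(n,j)·p₀^j·(1−p₀)^(n−j); p = Σ P(X=j) over j with P(X=j) ≤ P(X=26)
p-value (two-sided) = 0.00000
→ bracket: p<0.01

p-value bracket: p<0.01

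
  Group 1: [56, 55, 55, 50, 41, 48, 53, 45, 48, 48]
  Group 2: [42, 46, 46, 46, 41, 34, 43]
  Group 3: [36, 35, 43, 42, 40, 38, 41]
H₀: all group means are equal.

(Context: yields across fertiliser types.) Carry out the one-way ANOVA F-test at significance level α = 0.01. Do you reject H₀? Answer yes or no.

reject H₀: yes

Group means [49.90, 42.57, 39.29], grand mean 44.667
SSB = Σnᵢ(x̄ᵢ−x̄)² = 507.290; SSW = ΣΣ(x−x̄ᵢ)² = 380.043
MSB = 507.290/2 = 253.6452; MSW = 380.043/21 = 18.0973
F = MSB/MSW = 14.0157
df = (2, 21)
p-value (upper-tail) = 0.00014
At α=0.01: p < α → reject H₀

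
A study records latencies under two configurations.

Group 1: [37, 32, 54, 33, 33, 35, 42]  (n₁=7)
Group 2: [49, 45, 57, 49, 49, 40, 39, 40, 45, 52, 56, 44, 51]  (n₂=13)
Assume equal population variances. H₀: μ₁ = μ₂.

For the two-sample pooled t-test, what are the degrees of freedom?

degrees of freedom = 18

df = n₁ + n₂ − 2 = 7 + 13 − 2 = 18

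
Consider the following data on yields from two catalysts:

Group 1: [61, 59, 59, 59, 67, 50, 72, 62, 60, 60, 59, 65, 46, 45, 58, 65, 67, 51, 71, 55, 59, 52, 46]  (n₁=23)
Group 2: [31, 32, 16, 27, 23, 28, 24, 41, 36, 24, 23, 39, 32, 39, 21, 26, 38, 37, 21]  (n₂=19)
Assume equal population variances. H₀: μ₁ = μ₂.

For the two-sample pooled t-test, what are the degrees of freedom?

degrees of freedom = 40

df = n₁ + n₂ − 2 = 23 + 19 − 2 = 40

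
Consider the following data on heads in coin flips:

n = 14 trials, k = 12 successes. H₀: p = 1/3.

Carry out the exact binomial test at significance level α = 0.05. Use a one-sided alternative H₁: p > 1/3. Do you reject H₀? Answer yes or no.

Exact binomial: n=14, k=12, p₀=1/3=0.3333
P(X≥12) from Σ C(n,i)·p₀^i·(1−p₀)^(n−i)
p-value (one-sided, H₁ greater) = 0.00008
At α=0.05: p < α → reject H₀

reject H₀: yes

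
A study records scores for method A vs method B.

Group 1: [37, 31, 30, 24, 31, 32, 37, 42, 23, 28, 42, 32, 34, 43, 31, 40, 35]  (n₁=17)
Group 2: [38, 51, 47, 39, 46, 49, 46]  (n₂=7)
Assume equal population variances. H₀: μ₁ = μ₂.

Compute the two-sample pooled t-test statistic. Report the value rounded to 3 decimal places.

x̄₁=33.647, s₁=5.968, n₁=17
x̄₂=45.143, s₂=4.880, n₂=7
s_p² = [16·5.968² + 6·4.880²]/22 = 32.3972
SE = √(s_p²·(1/17+1/7)) = 2.5561
t = (33.647−45.143)/2.5561 = -4.4973
df = 22

test statistic = -4.497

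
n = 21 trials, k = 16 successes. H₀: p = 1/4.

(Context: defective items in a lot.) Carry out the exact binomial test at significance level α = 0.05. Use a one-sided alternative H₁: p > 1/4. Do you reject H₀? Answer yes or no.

Exact binomial: n=21, k=16, p₀=1/4=0.2500
P(X≥16) from Σ C(n,i)·p₀^i·(1−p₀)^(n−i)
p-value (one-sided, H₁ greater) = 0.00000
At α=0.05: p < α → reject H₀

reject H₀: yes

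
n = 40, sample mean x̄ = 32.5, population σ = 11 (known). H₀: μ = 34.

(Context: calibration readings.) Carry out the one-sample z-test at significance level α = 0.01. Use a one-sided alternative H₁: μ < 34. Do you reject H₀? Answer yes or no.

reject H₀: no

SE = σ/√n = 11/√40 = 1.7393
z = (x̄−μ₀)/SE = (32.5−34)/1.7393 = -0.8624
p-value (one-sided, H₁ less) = 0.19422
At α=0.01: p ≥ α → fail to reject H₀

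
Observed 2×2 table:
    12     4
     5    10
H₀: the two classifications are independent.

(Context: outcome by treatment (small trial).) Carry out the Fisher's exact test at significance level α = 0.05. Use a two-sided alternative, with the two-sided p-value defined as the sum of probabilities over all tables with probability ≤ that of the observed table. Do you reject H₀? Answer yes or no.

reject H₀: yes

Margins: r₁=16, r₂=15, c₁=17, c₂=14, n=31
p_obs = C(16,12)·C(15,5)/C(31,17); sum pmf over tables with pmf ≤ p_obs
p-value (two-sided) = 0.03195
At α=0.05: p < α → reject H₀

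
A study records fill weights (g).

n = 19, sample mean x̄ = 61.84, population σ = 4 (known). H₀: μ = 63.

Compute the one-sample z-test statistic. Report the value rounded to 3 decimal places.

SE = σ/√n = 4/√19 = 0.9177
z = (x̄−μ₀)/SE = (61.84−63)/0.9177 = -1.2641

test statistic = -1.264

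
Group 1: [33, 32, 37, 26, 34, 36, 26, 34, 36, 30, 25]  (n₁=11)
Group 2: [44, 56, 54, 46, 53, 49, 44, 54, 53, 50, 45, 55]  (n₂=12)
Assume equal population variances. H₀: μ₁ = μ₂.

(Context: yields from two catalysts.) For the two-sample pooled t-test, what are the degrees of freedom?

df = n₁ + n₂ − 2 = 11 + 12 − 2 = 21

degrees of freedom = 21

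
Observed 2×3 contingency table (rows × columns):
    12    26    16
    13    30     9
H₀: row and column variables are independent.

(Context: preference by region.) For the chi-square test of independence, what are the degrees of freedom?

degrees of freedom = 2

df = (r−1)(c−1) = (2−1)·(3−1) = 2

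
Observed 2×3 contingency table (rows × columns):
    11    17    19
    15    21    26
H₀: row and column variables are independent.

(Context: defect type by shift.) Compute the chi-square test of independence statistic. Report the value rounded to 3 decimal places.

test statistic = 0.062

Row totals [47, 62], col totals [26, 38, 45], n=109
χ² = (11−11.21)²/11.21 + (17−16.39)²/16.39 + (19−19.40)²/19.40 + (15−14.79)²/14.79 + (21−21.61)²/21.61 + (26−25.60)²/25.60 = 0.0623
df = 2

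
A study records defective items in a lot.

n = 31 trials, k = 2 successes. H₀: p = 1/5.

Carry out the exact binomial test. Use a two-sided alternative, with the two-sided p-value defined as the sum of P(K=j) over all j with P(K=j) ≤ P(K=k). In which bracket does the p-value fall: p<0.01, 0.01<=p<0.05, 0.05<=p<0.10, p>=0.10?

p-value bracket: 0.05<=p<0.10

Exact binomial: n=31, k=2, p₀=1/5=0.2000
P(X=j) = C(n,j)·p₀^j·(1−p₀)^(n−j); p = Σ P(X=j) over j with P(X=j) ≤ P(X=2)
p-value (two-sided) = 0.07016
→ bracket: 0.05<=p<0.10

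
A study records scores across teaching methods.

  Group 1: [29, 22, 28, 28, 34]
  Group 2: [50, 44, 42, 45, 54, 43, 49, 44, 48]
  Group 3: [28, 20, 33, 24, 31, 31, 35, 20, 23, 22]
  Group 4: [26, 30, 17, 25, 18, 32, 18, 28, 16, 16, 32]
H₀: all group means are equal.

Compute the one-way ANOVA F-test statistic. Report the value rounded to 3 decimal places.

test statistic = 34.467

Group means [28.20, 46.56, 26.70, 23.45], grand mean 31.000
SSB = Σnᵢ(x̄ᵢ−x̄)² = 3028.151; SSW = ΣΣ(x−x̄ᵢ)² = 907.849
MSB = 3028.151/3 = 1009.3835; MSW = 907.849/31 = 29.2855
F = MSB/MSW = 34.4670
df = (3, 31)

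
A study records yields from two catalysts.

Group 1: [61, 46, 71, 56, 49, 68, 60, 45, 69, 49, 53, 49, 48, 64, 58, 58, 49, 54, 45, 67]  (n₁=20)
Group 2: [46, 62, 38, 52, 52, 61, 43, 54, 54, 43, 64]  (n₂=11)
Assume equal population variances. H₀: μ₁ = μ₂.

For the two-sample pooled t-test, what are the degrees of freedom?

df = n₁ + n₂ − 2 = 20 + 11 − 2 = 29

degrees of freedom = 29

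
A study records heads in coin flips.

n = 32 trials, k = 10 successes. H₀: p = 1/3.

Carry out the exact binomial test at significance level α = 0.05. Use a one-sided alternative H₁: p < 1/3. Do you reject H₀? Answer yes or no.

reject H₀: no

Exact binomial: n=32, k=10, p₀=1/3=0.3333
P(X≤10) from Σ C(n,i)·p₀^i·(1−p₀)^(n−i)
p-value (one-sided, H₁ less) = 0.48356
At α=0.05: p ≥ α → fail to reject H₀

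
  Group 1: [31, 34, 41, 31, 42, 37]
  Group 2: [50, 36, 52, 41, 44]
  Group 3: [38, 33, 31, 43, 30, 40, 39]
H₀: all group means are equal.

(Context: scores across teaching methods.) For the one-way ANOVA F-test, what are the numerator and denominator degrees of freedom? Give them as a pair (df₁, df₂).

k = 3 groups, N = 18 total
df = (k−1, N−k) = (3−1, 18−3) = (2, 15)

degrees of freedom = [2, 15]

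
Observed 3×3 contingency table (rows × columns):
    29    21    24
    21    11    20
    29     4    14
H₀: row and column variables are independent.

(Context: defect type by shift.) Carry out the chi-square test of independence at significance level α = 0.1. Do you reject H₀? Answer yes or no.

reject H₀: yes

Row totals [74, 52, 47], col totals [79, 36, 58], n=173
χ² = (29−33.79)²/33.79 + (21−15.40)²/15.40 + (24−24.81)²/24.81 + (21−23.75)²/23.75 + (11−10.82)²/10.82 + (20−17.43)²/17.43 + (29−21.46)²/21.46 + (4−9.78)²/9.78 + (14−15.76)²/15.76 = 9.7010
df = 4
p-value (upper-tail) = 0.04578
At α=0.1: p < α → reject H₀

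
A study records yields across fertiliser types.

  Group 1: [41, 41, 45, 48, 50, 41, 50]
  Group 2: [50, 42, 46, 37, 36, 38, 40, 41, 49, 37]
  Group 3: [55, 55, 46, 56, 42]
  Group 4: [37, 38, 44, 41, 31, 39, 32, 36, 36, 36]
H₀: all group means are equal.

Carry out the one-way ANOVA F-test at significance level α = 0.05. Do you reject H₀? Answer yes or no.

Group means [45.14, 41.60, 50.80, 37.00], grand mean 42.375
SSB = Σnᵢ(x̄ᵢ−x̄)² = 703.443; SSW = ΣΣ(x−x̄ᵢ)² = 638.057
MSB = 703.443/3 = 234.4810; MSW = 638.057/28 = 22.7878
F = MSB/MSW = 10.2898
df = (3, 28)
p-value (upper-tail) = 0.00010
At α=0.05: p < α → reject H₀

reject H₀: yes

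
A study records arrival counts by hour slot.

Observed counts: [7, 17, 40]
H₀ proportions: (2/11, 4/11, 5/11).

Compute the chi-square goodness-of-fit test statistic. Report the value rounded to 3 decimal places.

n = 64; E_i = n·p_i = [11.64, 23.27, 29.09]
χ² = (7−11.64)²/11.64 + (17−23.27)²/23.27 + (40−29.09)²/29.09 = 7.6289
df = 2

test statistic = 7.629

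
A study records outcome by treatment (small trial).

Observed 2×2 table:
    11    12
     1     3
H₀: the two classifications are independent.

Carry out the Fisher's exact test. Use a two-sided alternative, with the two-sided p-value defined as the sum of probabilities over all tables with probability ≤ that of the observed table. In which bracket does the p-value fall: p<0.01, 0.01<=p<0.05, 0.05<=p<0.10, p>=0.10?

Margins: r₁=23, r₂=4, c₁=12, c₂=15, n=27
p_obs = C(23,11)·C(4,1)/C(27,12); sum pmf over tables with pmf ≤ p_obs
p-value (two-sided) = 0.60513
→ bracket: p>=0.10

p-value bracket: p>=0.10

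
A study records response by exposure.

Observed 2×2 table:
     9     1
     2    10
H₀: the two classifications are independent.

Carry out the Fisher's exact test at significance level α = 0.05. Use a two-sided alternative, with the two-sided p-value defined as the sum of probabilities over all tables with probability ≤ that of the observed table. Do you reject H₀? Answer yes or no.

Margins: r₁=10, r₂=12, c₁=11, c₂=11, n=22
p_obs = C(10,9)·C(12,2)/C(22,11); sum pmf over tables with pmf ≤ p_obs
p-value (two-sided) = 0.00191
At α=0.05: p < α → reject H₀

reject H₀: yes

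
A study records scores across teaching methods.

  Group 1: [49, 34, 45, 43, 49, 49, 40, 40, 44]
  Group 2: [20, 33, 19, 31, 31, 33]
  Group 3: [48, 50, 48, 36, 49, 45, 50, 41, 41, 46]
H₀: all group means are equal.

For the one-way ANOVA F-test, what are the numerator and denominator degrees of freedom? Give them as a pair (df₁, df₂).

degrees of freedom = [2, 22]

k = 3 groups, N = 25 total
df = (k−1, N−k) = (3−1, 25−3) = (2, 22)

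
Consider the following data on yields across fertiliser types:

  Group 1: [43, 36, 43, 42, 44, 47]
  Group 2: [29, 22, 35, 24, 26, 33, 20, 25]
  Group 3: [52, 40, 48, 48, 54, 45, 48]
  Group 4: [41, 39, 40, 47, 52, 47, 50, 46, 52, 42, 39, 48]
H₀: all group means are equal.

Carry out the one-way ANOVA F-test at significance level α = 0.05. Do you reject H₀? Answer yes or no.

Group means [42.50, 26.75, 47.86, 45.25], grand mean 40.818
SSB = Σnᵢ(x̄ᵢ−x̄)² = 2182.802; SSW = ΣΣ(x−x̄ᵢ)² = 644.107
MSB = 2182.802/3 = 727.6006; MSW = 644.107/29 = 22.2106
F = MSB/MSW = 32.7592
df = (3, 29)
p-value (upper-tail) = 0.00000
At α=0.05: p < α → reject H₀

reject H₀: yes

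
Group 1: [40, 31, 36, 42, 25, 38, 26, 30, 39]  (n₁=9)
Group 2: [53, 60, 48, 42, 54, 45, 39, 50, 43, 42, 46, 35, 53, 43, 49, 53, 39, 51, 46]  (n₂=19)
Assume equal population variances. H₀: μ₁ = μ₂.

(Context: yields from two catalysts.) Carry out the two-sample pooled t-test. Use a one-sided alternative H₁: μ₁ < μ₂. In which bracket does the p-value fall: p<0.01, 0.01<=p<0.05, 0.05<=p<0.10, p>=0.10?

p-value bracket: p<0.01

x̄₁=34.111, s₁=6.274, n₁=9
x̄₂=46.895, s₂=6.306, n₂=19
s_p² = [8·6.274² + 18·6.306²]/26 = 39.6415
SE = √(s_p²·(1/9+1/19)) = 2.5477
t = (34.111−46.895)/2.5477 = -5.0176
df = 26
p-value (one-sided, H₁ less) = 0.00002
→ bracket: p<0.01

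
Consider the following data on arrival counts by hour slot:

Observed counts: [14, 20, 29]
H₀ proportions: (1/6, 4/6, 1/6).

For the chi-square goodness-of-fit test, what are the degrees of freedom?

df = k − 1 = 3 − 1 = 2

degrees of freedom = 2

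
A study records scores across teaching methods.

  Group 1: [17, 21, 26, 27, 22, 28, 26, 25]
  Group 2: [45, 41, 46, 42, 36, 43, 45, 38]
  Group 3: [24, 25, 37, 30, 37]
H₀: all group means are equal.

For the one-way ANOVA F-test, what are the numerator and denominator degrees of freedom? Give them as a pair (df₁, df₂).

degrees of freedom = [2, 18]

k = 3 groups, N = 21 total
df = (k−1, N−k) = (3−1, 21−3) = (2, 18)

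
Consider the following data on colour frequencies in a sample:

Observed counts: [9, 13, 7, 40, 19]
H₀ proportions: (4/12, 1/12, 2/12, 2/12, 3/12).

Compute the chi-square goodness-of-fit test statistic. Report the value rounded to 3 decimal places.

test statistic = 66.648

n = 88; E_i = n·p_i = [29.33, 7.33, 14.67, 14.67, 22.00]
χ² = (9−29.33)²/29.33 + (13−7.33)²/7.33 + (7−14.67)²/14.67 + (40−14.67)²/14.67 + (19−22.00)²/22.00 = 66.6477
df = 4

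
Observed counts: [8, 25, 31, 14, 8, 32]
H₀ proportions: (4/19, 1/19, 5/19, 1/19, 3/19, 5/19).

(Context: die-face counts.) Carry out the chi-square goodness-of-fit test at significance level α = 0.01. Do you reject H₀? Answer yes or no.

reject H₀: yes

n = 118; E_i = n·p_i = [24.84, 6.21, 31.05, 6.21, 18.63, 31.05]
χ² = (8−24.84)²/24.84 + (25−6.21)²/6.21 + (31−31.05)²/31.05 + (14−6.21)²/6.21 + (8−18.63)²/18.63 + (32−31.05)²/31.05 = 84.1299
df = 5
p-value (upper-tail) = 0.00000
At α=0.01: p < α → reject H₀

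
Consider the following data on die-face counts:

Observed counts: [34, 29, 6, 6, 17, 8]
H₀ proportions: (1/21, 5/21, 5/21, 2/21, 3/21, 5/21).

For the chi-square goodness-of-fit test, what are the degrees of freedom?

df = k − 1 = 6 − 1 = 5

degrees of freedom = 5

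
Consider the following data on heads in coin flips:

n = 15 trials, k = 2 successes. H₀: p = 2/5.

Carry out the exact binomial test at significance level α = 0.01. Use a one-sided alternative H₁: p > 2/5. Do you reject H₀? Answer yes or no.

Exact binomial: n=15, k=2, p₀=2/5=0.4000
P(X≥2) from Σ C(n,i)·p₀^i·(1−p₀)^(n−i)
p-value (one-sided, H₁ greater) = 0.99483
At α=0.01: p ≥ α → fail to reject H₀

reject H₀: no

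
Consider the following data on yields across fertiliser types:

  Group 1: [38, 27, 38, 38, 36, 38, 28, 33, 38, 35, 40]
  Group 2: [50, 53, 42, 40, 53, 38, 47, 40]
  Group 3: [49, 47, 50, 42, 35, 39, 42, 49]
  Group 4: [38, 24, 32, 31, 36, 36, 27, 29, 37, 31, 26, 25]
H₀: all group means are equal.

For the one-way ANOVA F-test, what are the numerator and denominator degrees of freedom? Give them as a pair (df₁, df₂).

degrees of freedom = [3, 35]

k = 4 groups, N = 39 total
df = (k−1, N−k) = (4−1, 39−4) = (3, 35)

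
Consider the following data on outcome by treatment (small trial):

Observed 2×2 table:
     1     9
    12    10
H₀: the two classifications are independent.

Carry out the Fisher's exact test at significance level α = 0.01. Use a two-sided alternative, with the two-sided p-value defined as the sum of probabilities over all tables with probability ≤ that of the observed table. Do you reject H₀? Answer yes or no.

Margins: r₁=10, r₂=22, c₁=13, c₂=19, n=32
p_obs = C(10,1)·C(22,12)/C(32,13); sum pmf over tables with pmf ≤ p_obs
p-value (two-sided) = 0.02367
At α=0.01: p ≥ α → fail to reject H₀

reject H₀: no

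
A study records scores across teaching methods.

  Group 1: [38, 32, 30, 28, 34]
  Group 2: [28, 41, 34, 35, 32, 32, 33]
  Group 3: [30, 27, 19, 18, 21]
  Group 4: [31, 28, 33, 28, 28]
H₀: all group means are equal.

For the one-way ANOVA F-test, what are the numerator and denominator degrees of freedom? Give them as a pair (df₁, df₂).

k = 4 groups, N = 22 total
df = (k−1, N−k) = (4−1, 22−4) = (3, 18)

degrees of freedom = [3, 18]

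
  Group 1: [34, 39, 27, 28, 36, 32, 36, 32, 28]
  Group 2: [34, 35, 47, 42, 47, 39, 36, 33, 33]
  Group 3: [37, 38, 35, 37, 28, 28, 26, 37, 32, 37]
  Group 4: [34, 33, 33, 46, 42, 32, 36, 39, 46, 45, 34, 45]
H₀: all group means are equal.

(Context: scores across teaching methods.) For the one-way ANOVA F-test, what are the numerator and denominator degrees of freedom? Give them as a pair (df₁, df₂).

k = 4 groups, N = 40 total
df = (k−1, N−k) = (4−1, 40−4) = (3, 36)

degrees of freedom = [3, 36]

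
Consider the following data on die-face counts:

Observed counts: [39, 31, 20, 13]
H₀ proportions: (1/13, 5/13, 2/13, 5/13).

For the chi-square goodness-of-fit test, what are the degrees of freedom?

df = k − 1 = 4 − 1 = 3

degrees of freedom = 3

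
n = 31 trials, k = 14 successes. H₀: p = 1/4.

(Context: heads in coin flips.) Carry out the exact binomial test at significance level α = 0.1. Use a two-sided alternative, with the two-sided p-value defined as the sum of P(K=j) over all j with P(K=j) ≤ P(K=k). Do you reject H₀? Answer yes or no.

reject H₀: yes

Exact binomial: n=31, k=14, p₀=1/4=0.2500
P(X=j) = C(n,j)·p₀^j·(1−p₀)^(n−j); p = Σ P(X=j) over j with P(X=j) ≤ P(X=14)
p-value (two-sided) = 0.01997
At α=0.1: p < α → reject H₀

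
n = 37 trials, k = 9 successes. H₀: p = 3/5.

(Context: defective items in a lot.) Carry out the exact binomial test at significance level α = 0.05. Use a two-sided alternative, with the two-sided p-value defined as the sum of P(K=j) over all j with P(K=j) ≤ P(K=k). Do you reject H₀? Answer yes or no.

Exact binomial: n=37, k=9, p₀=3/5=0.6000
P(X=j) = C(n,j)·p₀^j·(1−p₀)^(n−j); p = Σ P(X=j) over j with P(X=j) ≤ P(X=9)
p-value (two-sided) = 0.00001
At α=0.05: p < α → reject H₀

reject H₀: yes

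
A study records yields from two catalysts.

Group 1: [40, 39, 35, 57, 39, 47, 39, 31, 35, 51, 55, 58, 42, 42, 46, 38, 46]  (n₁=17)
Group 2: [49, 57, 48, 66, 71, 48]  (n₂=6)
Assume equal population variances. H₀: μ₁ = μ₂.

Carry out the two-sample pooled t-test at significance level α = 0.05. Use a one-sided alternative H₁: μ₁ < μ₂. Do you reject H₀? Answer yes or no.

x̄₁=43.529, s₁=7.962, n₁=17
x̄₂=56.500, s₂=10.015, n₂=6
s_p² = [16·7.962² + 5·10.015²]/21 = 72.1779
SE = √(s_p²·(1/17+1/6)) = 4.0343
t = (43.529−56.500)/4.0343 = -3.2151
df = 21
p-value (one-sided, H₁ less) = 0.00208
At α=0.05: p < α → reject H₀

reject H₀: yes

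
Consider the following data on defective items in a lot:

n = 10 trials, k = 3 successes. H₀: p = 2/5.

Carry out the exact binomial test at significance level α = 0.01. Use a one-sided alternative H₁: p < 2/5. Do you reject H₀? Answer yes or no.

reject H₀: no

Exact binomial: n=10, k=3, p₀=2/5=0.4000
P(X≤3) from Σ C(n,i)·p₀^i·(1−p₀)^(n−i)
p-value (one-sided, H₁ less) = 0.38228
At α=0.01: p ≥ α → fail to reject H₀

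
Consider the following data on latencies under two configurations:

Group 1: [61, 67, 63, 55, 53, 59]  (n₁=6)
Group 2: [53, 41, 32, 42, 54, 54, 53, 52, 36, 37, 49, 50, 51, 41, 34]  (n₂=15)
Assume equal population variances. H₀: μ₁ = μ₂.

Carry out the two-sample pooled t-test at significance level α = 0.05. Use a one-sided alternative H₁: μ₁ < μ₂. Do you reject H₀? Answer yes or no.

x̄₁=59.667, s₁=5.164, n₁=6
x̄₂=45.267, s₂=7.977, n₂=15
s_p² = [5·5.164² + 14·7.977²]/19 = 53.9088
SE = √(s_p²·(1/6+1/15)) = 3.5466
t = (59.667−45.267)/3.5466 = 4.0602
df = 19
p-value (one-sided, H₁ less) = 0.99967
At α=0.05: p ≥ α → fail to reject H₀

reject H₀: no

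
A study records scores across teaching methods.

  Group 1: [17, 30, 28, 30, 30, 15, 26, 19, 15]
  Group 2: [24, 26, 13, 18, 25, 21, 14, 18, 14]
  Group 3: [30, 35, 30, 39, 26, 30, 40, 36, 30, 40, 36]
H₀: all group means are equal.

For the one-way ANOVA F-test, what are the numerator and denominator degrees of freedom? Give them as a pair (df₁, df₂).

k = 3 groups, N = 29 total
df = (k−1, N−k) = (3−1, 29−3) = (2, 26)

degrees of freedom = [2, 26]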